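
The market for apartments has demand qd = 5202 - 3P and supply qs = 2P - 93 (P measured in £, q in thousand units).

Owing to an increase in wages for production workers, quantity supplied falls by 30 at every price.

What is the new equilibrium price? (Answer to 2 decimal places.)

1065.00

Original equilibrium: 5202 - 3P = 2P - 93 gives 5295 = 5P, so P = 1059 and q = 2025.
After the shift, demand is qd = 5202 - 3P and supply is qs = 2P - 123.
Equate the new curves: 5202 - 3P = 2P - 123, giving 5325 = 5P, P = 1065, q = 2007.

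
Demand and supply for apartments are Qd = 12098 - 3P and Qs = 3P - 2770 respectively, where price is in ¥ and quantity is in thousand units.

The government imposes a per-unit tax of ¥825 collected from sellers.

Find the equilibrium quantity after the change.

3426.5

Original equilibrium: 12098 - 3P = 3P - 2770 gives 14868 = 6P, so P = 2478 and Q = 4664.
Since sellers keep the price net of the tax, the effective supply curve becomes Qs = 3P - 5245.
Clearing the new market: 12098 - 3P = 3P - 5245, so P = 2890.5 and Q = 3426.5.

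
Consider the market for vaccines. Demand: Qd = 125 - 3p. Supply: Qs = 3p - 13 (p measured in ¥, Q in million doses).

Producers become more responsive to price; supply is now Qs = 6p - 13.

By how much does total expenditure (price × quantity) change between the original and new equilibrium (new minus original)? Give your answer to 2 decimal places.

Before the shock: 125 - 3p = 3p - 13 ⇒ 138 = 6p ⇒ p = 23, Q = 56.
The new curves are Qd = 125 - 3p (demand) and Qs = 6p - 13 (supply).
Setting them equal: 125 - 3p = 6p - 13 → 138 = 9p, so p = 46/3 ≈ 15.3333 and Q = 79.
Expenditure moves from 23×56 = 1288 to 15.3333×79 = 1211.3333; change = -76.67.

-76.67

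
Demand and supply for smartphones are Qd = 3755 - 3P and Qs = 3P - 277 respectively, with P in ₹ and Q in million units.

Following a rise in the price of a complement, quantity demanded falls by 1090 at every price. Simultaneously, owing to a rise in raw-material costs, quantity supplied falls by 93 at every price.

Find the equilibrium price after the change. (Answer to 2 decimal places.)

Before the shock: 3755 - 3P = 3P - 277 ⇒ 4032 = 6P ⇒ P = 672, Q = 1739.
After the shift, demand is Qd = 2665 - 3P and supply is Qs = 3P - 370.
Equate the new curves: 2665 - 3P = 3P - 370, giving 3035 = 6P, P = 3035/6 ≈ 505.8333, Q = 1147.5.

505.83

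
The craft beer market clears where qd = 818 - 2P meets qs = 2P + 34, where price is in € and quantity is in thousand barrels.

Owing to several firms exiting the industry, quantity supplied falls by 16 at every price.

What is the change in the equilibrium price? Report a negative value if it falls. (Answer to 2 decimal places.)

Before the shock: 818 - 2P = 2P + 34 ⇒ 784 = 4P ⇒ P = 196, q = 426.
The new curves are qd = 818 - 2P (demand) and qs = 2P + 18 (supply).
Clearing the new market: 818 - 2P = 2P + 18, so P = 200 and q = 418.
ΔP = 200 − 196 = +4.00.

+4.00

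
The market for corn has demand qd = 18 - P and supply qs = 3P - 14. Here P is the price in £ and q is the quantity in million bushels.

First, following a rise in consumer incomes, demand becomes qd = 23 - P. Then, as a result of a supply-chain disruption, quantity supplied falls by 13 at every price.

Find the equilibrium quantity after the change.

10.5

Original equilibrium: 18 - P = 3P - 14 gives 32 = 4P, so P = 8 and q = 10.
The new curves are qd = 23 - P (demand) and qs = 3P - 27 (supply).
New equilibrium: 23 - P = 3P - 27 ⇒ 50 = 4P ⇒ P = 12.5, q = 10.5.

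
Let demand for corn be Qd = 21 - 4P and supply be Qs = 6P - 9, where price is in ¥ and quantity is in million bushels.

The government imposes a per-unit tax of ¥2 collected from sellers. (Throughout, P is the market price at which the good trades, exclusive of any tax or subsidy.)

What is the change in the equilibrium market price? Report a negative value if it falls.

+1.2

Original equilibrium: 21 - 4P = 6P - 9 gives 30 = 10P, so P = 3 and Q = 9.
Since sellers keep the price net of the tax, the effective supply curve becomes Qs = 6P - 21.
Clearing the new market: 21 - 4P = 6P - 21, so P = 4.2 and Q = 4.2.
ΔP = 4.2 − 3 = +1.2.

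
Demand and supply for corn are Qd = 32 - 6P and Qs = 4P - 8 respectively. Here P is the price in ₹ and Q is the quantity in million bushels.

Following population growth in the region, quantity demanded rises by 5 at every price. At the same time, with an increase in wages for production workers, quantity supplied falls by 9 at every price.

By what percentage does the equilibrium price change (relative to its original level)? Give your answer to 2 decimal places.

+35.00

Initially, 32 - 6P = 4P - 8, so 40 = 10P and P = 4, Q = 8.
The new curves are Qd = 37 - 6P (demand) and Qs = 4P - 17 (supply).
New equilibrium: 37 - 6P = 4P - 17 ⇒ 54 = 10P ⇒ P = 5.4, Q = 4.6.
%ΔP = (5.4 − 4) / 4 × 100 = +35.00%.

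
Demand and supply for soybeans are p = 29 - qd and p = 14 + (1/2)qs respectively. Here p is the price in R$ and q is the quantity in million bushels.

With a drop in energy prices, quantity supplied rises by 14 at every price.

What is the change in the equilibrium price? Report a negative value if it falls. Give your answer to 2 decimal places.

-4.67

Initially, 29 - p = 2p - 28, so 57 = 3p and p = 19, q = 10.
The shock moves the curves to qd = 29 - p and qs = 2p - 14.
Setting them equal: 29 - p = 2p - 14 → 43 = 3p, so p = 43/3 ≈ 14.3333 and q = 44/3 ≈ 14.6667.
Δp = 14.3333 − 19 = -4.67.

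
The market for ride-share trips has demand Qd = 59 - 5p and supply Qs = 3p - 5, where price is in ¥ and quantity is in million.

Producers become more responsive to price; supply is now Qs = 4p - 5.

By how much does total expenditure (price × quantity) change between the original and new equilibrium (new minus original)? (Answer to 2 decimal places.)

+14.72

Original equilibrium: 59 - 5p = 3p - 5 gives 64 = 8p, so p = 8 and Q = 19.
With the change applied: demand Qd = 59 - 5p, supply Qs = 4p - 5.
Equate the new curves: 59 - 5p = 4p - 5, giving 64 = 9p, p = 64/9 ≈ 7.1111, Q = 211/9 ≈ 23.4444.
Expenditure moves from 8×19 = 152 to 7.1111×23.4444 = 166.7160; change = +14.72.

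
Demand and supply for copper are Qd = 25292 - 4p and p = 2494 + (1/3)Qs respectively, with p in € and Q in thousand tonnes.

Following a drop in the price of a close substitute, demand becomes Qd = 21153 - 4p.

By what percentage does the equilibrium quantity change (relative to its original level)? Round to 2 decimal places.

-27.02

Original equilibrium: 25292 - 4p = 3p - 7482 gives 32774 = 7p, so p = 4682 and Q = 6564.
After the shift, demand is Qd = 21153 - 4p and supply is Qs = 3p - 7482.
Clearing the new market: 21153 - 4p = 3p - 7482, so p = 28635/7 ≈ 4090.7143 and Q = 33531/7 ≈ 4790.1429.
%ΔQ = (4790.1429 − 6564) / 6564 × 100 = -27.02%.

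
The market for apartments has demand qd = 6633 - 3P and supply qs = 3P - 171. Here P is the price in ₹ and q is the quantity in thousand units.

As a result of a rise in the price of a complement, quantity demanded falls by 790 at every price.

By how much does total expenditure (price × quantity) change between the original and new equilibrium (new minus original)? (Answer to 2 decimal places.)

Original equilibrium: 6633 - 3P = 3P - 171 gives 6804 = 6P, so P = 1134 and q = 3231.
After the shift, demand is qd = 5843 - 3P and supply is qs = 3P - 171.
Setting them equal: 5843 - 3P = 3P - 171 → 6014 = 6P, so P = 3007/3 ≈ 1002.3333 and q = 2836.
Expenditure moves from 1134×3231 = 3663954 to 1002.3333×2836 = 2842617.3333; change = -821336.67.

-821336.67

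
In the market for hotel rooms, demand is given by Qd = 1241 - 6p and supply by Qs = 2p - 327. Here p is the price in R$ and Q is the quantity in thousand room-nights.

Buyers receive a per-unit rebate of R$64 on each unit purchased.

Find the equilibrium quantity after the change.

Before the shock: 1241 - 6p = 2p - 327 ⇒ 1568 = 8p ⇒ p = 196, Q = 65.
Since buyers' out-of-pocket price is the market price minus the rebate, the effective demand curve becomes Qd = 1625 - 6p.
Equate the new curves: 1625 - 6p = 2p - 327, giving 1952 = 8p, p = 244, Q = 161.

161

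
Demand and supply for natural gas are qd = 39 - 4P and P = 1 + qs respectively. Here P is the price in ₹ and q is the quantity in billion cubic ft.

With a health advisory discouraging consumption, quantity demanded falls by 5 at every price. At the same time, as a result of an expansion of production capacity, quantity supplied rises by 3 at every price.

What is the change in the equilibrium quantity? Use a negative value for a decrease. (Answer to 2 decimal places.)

Initially, 39 - 4P = P - 1, so 40 = 5P and P = 8, q = 7.
With the change applied: demand qd = 34 - 4P, supply qs = P + 2.
New equilibrium: 34 - 4P = P + 2 ⇒ 32 = 5P ⇒ P = 6.4, q = 8.4.
Δq = 8.4 − 7 = +1.40.

+1.40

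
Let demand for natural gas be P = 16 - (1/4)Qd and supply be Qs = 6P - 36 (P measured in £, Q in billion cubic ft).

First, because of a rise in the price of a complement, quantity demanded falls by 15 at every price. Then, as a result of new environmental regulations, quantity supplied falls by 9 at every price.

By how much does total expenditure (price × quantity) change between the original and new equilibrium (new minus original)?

-132.84

Initially, 64 - 4P = 6P - 36, so 100 = 10P and P = 10, Q = 24.
The new curves are Qd = 49 - 4P (demand) and Qs = 6P - 45 (supply).
Setting them equal: 49 - 4P = 6P - 45 → 94 = 10P, so P = 9.4 and Q = 11.4.
Expenditure moves from 10×24 = 240 to 9.4×11.4 = 107.16; change = -132.84.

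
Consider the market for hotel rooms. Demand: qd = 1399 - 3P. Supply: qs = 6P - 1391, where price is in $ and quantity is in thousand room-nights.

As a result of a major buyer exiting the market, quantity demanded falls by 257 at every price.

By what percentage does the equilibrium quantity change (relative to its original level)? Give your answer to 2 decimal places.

Initially, 1399 - 3P = 6P - 1391, so 2790 = 9P and P = 310, q = 469.
With the change applied: demand qd = 1142 - 3P, supply qs = 6P - 1391.
New equilibrium: 1142 - 3P = 6P - 1391 ⇒ 2533 = 9P ⇒ P = 2533/9 ≈ 281.4444, q = 893/3 ≈ 297.6667.
%Δq = (297.6667 − 469) / 469 × 100 = -36.53%.

-36.53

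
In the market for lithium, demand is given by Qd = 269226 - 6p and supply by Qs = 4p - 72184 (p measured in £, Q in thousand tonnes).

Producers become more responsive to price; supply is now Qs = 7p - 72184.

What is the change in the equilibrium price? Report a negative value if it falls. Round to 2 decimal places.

-7878.69

Solve the original market: 269226 - 6p = 4p - 72184, hence p = 34141 and Q = 64380.
After the shift, demand is Qd = 269226 - 6p and supply is Qs = 7p - 72184.
Setting them equal: 269226 - 6p = 7p - 72184 → 341410 = 13p, so p = 341410/13 ≈ 26262.3077 and Q = 1451478/13 ≈ 111652.1538.
Δp = 26262.3077 − 34141 = -7878.69.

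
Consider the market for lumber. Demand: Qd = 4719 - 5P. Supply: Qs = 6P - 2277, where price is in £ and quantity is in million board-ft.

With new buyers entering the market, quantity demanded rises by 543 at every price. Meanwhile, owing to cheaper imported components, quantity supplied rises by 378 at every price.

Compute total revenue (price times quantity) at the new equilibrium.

1306557

Solve the original market: 4719 - 5P = 6P - 2277, hence P = 636 and Q = 1539.
The shock moves the curves to Qd = 5262 - 5P and Qs = 6P - 1899.
Setting them equal: 5262 - 5P = 6P - 1899 → 7161 = 11P, so P = 651 and Q = 2007.
New expenditure = 651 × 2007 = 1306557.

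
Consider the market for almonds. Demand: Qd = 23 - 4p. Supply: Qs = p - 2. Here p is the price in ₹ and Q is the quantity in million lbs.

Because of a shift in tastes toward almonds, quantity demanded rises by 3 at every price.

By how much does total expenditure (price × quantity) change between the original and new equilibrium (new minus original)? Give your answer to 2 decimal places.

+5.16

Before the shock: 23 - 4p = p - 2 ⇒ 25 = 5p ⇒ p = 5, Q = 3.
The new curves are Qd = 26 - 4p (demand) and Qs = p - 2 (supply).
Equate the new curves: 26 - 4p = p - 2, giving 28 = 5p, p = 5.6, Q = 3.6.
Expenditure moves from 5×3 = 15 to 5.6×3.6 = 20.16; change = +5.16.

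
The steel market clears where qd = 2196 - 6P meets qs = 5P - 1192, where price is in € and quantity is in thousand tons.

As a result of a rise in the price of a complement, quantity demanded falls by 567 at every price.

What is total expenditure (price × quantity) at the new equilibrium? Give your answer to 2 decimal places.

23150.85

Initially, 2196 - 6P = 5P - 1192, so 3388 = 11P and P = 308, q = 348.
The shock moves the curves to qd = 1629 - 6P and qs = 5P - 1192.
New equilibrium: 1629 - 6P = 5P - 1192 ⇒ 2821 = 11P ⇒ P = 2821/11 ≈ 256.4545, q = 993/11 ≈ 90.2727.
New expenditure = 256.4545 × 90.2727 = 23150.85.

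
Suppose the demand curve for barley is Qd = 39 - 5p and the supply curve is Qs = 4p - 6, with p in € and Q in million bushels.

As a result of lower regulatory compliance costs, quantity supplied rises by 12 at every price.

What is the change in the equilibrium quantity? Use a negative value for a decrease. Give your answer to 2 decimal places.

+6.67

Original equilibrium: 39 - 5p = 4p - 6 gives 45 = 9p, so p = 5 and Q = 14.
The new curves are Qd = 39 - 5p (demand) and Qs = 4p + 6 (supply).
Clearing the new market: 39 - 5p = 4p + 6, so p = 11/3 ≈ 3.6667 and Q = 62/3 ≈ 20.6667.
ΔQ = 20.6667 − 14 = +6.67.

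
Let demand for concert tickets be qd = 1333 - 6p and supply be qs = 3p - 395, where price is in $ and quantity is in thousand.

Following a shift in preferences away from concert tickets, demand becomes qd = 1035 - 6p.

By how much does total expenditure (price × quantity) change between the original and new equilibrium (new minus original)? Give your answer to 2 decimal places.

Solve the original market: 1333 - 6p = 3p - 395, hence p = 192 and q = 181.
With the change applied: demand qd = 1035 - 6p, supply qs = 3p - 395.
Setting them equal: 1035 - 6p = 3p - 395 → 1430 = 9p, so p = 1430/9 ≈ 158.8889 and q = 245/3 ≈ 81.6667.
Expenditure moves from 192×181 = 34752 to 158.8889×81.6667 = 12975.9259; change = -21776.07.

-21776.07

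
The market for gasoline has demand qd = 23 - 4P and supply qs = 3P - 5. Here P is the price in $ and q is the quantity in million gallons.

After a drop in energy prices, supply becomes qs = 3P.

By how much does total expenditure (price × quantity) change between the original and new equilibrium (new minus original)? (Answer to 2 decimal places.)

+4.39

Before the shock: 23 - 4P = 3P - 5 ⇒ 28 = 7P ⇒ P = 4, q = 7.
With the change applied: demand qd = 23 - 4P, supply qs = 3P.
Clearing the new market: 23 - 4P = 3P, so P = 23/7 ≈ 3.2857 and q = 69/7 ≈ 9.8571.
Expenditure moves from 4×7 = 28 to 3.2857×9.8571 = 32.3878; change = +4.39.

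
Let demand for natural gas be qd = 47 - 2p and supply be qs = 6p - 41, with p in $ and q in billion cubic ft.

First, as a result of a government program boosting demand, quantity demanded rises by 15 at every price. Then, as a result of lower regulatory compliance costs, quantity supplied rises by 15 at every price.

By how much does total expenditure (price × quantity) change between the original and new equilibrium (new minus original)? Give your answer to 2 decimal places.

+165.00

Initially, 47 - 2p = 6p - 41, so 88 = 8p and p = 11, q = 25.
The new curves are qd = 62 - 2p (demand) and qs = 6p - 26 (supply).
Setting them equal: 62 - 2p = 6p - 26 → 88 = 8p, so p = 11 and q = 40.
Expenditure moves from 11×25 = 275 to 11×40 = 440; change = +165.00.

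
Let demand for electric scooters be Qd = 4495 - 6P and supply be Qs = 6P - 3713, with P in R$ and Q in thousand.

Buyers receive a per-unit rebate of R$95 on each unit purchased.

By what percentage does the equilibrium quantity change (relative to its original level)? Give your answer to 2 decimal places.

+72.89

Before the shock: 4495 - 6P = 6P - 3713 ⇒ 8208 = 12P ⇒ P = 684, Q = 391.
Since buyers' out-of-pocket price is the market price minus the rebate, the effective demand curve becomes Qd = 5065 - 6P.
Clearing the new market: 5065 - 6P = 6P - 3713, so P = 731.5 and Q = 676.
%ΔQ = (676 − 391) / 391 × 100 = +72.89%.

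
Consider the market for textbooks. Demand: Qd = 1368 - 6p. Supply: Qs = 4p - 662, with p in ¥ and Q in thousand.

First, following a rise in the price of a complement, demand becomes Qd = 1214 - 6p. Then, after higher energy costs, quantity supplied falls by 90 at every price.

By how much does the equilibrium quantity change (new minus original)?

Before the shock: 1368 - 6p = 4p - 662 ⇒ 2030 = 10p ⇒ p = 203, Q = 150.
The shock moves the curves to Qd = 1214 - 6p and Qs = 4p - 752.
New equilibrium: 1214 - 6p = 4p - 752 ⇒ 1966 = 10p ⇒ p = 196.6, Q = 34.4.
ΔQ = 34.4 − 150 = -115.6.

-115.6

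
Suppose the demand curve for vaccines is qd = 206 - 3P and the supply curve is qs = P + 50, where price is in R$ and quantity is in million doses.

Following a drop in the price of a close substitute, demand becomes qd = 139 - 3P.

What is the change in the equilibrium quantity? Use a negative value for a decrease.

Initially, 206 - 3P = P + 50, so 156 = 4P and P = 39, q = 89.
The shock moves the curves to qd = 139 - 3P and qs = P + 50.
Equate the new curves: 139 - 3P = P + 50, giving 89 = 4P, P = 22.25, q = 72.25.
Δq = 72.25 − 89 = -16.75.

-16.75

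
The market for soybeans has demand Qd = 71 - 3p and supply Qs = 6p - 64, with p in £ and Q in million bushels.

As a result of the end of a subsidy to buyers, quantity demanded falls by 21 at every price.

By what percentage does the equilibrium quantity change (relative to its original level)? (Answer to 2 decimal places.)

Before the shock: 71 - 3p = 6p - 64 ⇒ 135 = 9p ⇒ p = 15, Q = 26.
The shock moves the curves to Qd = 50 - 3p and Qs = 6p - 64.
New equilibrium: 50 - 3p = 6p - 64 ⇒ 114 = 9p ⇒ p = 38/3 ≈ 12.6667, Q = 12.
%ΔQ = (12 − 26) / 26 × 100 = -53.85%.

-53.85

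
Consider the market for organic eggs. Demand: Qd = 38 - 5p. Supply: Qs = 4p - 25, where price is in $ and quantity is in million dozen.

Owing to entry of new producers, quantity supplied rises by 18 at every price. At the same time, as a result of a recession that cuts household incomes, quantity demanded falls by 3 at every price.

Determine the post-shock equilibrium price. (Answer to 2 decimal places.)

4.67

Before the shock: 38 - 5p = 4p - 25 ⇒ 63 = 9p ⇒ p = 7, Q = 3.
After the shift, demand is Qd = 35 - 5p and supply is Qs = 4p - 7.
Clearing the new market: 35 - 5p = 4p - 7, so p = 14/3 ≈ 4.6667 and Q = 35/3 ≈ 11.6667.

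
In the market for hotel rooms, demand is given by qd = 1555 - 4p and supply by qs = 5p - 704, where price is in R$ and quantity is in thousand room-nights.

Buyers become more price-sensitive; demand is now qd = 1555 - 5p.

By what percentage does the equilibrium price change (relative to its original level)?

-10

Solve the original market: 1555 - 4p = 5p - 704, hence p = 251 and q = 551.
With the change applied: demand qd = 1555 - 5p, supply qs = 5p - 704.
New equilibrium: 1555 - 5p = 5p - 704 ⇒ 2259 = 10p ⇒ p = 225.9, q = 425.5.
%Δp = (225.9 − 251) / 251 × 100 = -10%.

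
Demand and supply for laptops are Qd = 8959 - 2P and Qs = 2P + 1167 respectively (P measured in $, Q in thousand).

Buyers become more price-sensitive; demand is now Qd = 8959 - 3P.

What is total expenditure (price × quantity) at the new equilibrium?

6675873.92

Solve the original market: 8959 - 2P = 2P + 1167, hence P = 1948 and Q = 5063.
With the change applied: demand Qd = 8959 - 3P, supply Qs = 2P + 1167.
New equilibrium: 8959 - 3P = 2P + 1167 ⇒ 7792 = 5P ⇒ P = 1558.4, Q = 4283.8.
New expenditure = 1558.4 × 4283.8 = 6675873.92.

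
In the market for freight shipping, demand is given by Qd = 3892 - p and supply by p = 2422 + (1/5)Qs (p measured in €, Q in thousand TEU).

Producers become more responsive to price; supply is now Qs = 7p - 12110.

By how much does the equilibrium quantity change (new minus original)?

+666.75

Before the shock: 3892 - p = 5p - 12110 ⇒ 16002 = 6p ⇒ p = 2667, Q = 1225.
The new curves are Qd = 3892 - p (demand) and Qs = 7p - 12110 (supply).
Setting them equal: 3892 - p = 7p - 12110 → 16002 = 8p, so p = 2000.25 and Q = 1891.75.
ΔQ = 1891.75 − 1225 = +666.75.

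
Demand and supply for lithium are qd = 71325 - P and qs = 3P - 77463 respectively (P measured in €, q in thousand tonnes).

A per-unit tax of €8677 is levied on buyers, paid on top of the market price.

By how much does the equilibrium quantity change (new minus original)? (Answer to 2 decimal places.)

-6507.75

Before the shock: 71325 - P = 3P - 77463 ⇒ 148788 = 4P ⇒ P = 37197, q = 34128.
Since buyers pay the price plus the tax, the effective demand curve becomes qd = 62648 - P.
Setting them equal: 62648 - P = 3P - 77463 → 140111 = 4P, so P = 35027.75 and q = 27620.25.
Δq = 27620.25 − 34128 = -6507.75.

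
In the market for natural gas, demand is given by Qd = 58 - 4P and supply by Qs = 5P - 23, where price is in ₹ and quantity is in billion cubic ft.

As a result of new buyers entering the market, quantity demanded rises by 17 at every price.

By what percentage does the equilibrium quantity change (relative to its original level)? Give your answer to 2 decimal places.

Original equilibrium: 58 - 4P = 5P - 23 gives 81 = 9P, so P = 9 and Q = 22.
The new curves are Qd = 75 - 4P (demand) and Qs = 5P - 23 (supply).
Equate the new curves: 75 - 4P = 5P - 23, giving 98 = 9P, P = 98/9 ≈ 10.8889, Q = 283/9 ≈ 31.4444.
%ΔQ = (31.4444 − 22) / 22 × 100 = +42.93%.

+42.93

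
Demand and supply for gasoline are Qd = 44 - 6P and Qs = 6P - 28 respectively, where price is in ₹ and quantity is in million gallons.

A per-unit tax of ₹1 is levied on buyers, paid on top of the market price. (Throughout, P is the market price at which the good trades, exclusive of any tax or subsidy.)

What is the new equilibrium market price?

Initially, 44 - 6P = 6P - 28, so 72 = 12P and P = 6, Q = 8.
Since buyers pay the price plus the tax, the effective demand curve becomes Qd = 38 - 6P.
Clearing the new market: 38 - 6P = 6P - 28, so P = 5.5 and Q = 5.

5.5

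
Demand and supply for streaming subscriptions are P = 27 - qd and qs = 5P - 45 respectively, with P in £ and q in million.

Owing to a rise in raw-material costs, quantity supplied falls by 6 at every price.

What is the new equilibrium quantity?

14

Solve the original market: 27 - P = 5P - 45, hence P = 12 and q = 15.
The shock moves the curves to qd = 27 - P and qs = 5P - 51.
Equate the new curves: 27 - P = 5P - 51, giving 78 = 6P, P = 13, q = 14.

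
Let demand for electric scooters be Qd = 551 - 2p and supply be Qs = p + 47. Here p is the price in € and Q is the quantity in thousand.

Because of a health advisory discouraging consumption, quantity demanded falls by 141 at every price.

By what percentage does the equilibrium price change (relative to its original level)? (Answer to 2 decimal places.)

-27.98

Before the shock: 551 - 2p = p + 47 ⇒ 504 = 3p ⇒ p = 168, Q = 215.
With the change applied: demand Qd = 410 - 2p, supply Qs = p + 47.
New equilibrium: 410 - 2p = p + 47 ⇒ 363 = 3p ⇒ p = 121, Q = 168.
%Δp = (121 − 168) / 168 × 100 = -27.98%.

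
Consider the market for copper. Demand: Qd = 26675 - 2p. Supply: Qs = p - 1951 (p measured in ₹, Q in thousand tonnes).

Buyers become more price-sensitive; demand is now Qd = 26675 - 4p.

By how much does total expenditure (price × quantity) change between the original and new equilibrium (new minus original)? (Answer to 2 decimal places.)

Original equilibrium: 26675 - 2p = p - 1951 gives 28626 = 3p, so p = 9542 and Q = 7591.
The shock moves the curves to Qd = 26675 - 4p and Qs = p - 1951.
New equilibrium: 26675 - 4p = p - 1951 ⇒ 28626 = 5p ⇒ p = 5725.2, Q = 3774.2.
Expenditure moves from 9542×7591 = 72433322 to 5725.2×3774.2 = 21608049.84; change = -50825272.16.

-50825272.16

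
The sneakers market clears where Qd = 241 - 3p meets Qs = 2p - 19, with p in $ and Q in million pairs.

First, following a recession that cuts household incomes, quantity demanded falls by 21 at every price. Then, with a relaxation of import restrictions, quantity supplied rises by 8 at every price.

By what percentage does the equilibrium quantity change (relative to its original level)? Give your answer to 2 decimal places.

-4.24

Solve the original market: 241 - 3p = 2p - 19, hence p = 52 and Q = 85.
The shock moves the curves to Qd = 220 - 3p and Qs = 2p - 11.
Equate the new curves: 220 - 3p = 2p - 11, giving 231 = 5p, p = 46.2, Q = 81.4.
%ΔQ = (81.4 − 85) / 85 × 100 = -4.24%.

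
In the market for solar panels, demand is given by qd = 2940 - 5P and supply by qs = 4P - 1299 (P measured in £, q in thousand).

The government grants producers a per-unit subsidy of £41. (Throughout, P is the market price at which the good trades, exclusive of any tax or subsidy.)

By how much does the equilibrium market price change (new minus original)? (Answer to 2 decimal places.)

-18.22

Before the shock: 2940 - 5P = 4P - 1299 ⇒ 4239 = 9P ⇒ P = 471, q = 585.
Since sellers receive the price plus the subsidy, the effective supply curve becomes qs = 4P - 1135.
Clearing the new market: 2940 - 5P = 4P - 1135, so P = 4075/9 ≈ 452.7778 and q = 6085/9 ≈ 676.1111.
ΔP = 452.7778 − 471 = -18.22.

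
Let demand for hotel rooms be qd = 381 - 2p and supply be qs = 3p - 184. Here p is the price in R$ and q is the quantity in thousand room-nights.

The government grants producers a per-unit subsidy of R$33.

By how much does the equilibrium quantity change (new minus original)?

+39.6

Solve the original market: 381 - 2p = 3p - 184, hence p = 113 and q = 155.
Since sellers receive the price plus the subsidy, the effective supply curve becomes qs = 3p - 85.
New equilibrium: 381 - 2p = 3p - 85 ⇒ 466 = 5p ⇒ p = 93.2, q = 194.6.
Δq = 194.6 − 155 = +39.6.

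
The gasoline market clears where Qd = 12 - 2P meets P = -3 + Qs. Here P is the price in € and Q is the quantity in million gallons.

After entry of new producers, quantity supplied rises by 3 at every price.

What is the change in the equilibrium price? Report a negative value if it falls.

-1

Before the shock: 12 - 2P = P + 3 ⇒ 9 = 3P ⇒ P = 3, Q = 6.
After the shift, demand is Qd = 12 - 2P and supply is Qs = P + 6.
New equilibrium: 12 - 2P = P + 6 ⇒ 6 = 3P ⇒ P = 2, Q = 8.
ΔP = 2 − 3 = -1.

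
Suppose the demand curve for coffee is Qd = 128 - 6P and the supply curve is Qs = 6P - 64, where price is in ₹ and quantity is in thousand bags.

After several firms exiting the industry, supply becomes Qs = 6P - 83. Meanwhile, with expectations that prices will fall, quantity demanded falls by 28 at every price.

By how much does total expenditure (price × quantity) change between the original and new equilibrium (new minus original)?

Solve the original market: 128 - 6P = 6P - 64, hence P = 16 and Q = 32.
The shock moves the curves to Qd = 100 - 6P and Qs = 6P - 83.
Setting them equal: 100 - 6P = 6P - 83 → 183 = 12P, so P = 15.25 and Q = 8.5.
Expenditure moves from 16×32 = 512 to 15.25×8.5 = 129.625; change = -382.375.

-382.375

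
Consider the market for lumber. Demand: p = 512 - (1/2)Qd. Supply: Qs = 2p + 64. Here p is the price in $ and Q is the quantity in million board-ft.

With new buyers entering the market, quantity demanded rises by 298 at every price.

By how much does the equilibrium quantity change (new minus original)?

+149

Before the shock: 1024 - 2p = 2p + 64 ⇒ 960 = 4p ⇒ p = 240, Q = 544.
The new curves are Qd = 1322 - 2p (demand) and Qs = 2p + 64 (supply).
Setting them equal: 1322 - 2p = 2p + 64 → 1258 = 4p, so p = 314.5 and Q = 693.
ΔQ = 693 − 544 = +149.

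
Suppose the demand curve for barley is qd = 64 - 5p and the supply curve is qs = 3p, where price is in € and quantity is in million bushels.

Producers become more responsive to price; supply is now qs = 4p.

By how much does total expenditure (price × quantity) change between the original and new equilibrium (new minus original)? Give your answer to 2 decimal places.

+10.27

Before the shock: 64 - 5p = 3p ⇒ 64 = 8p ⇒ p = 8, q = 24.
After the shift, demand is qd = 64 - 5p and supply is qs = 4p.
Clearing the new market: 64 - 5p = 4p, so p = 64/9 ≈ 7.1111 and q = 256/9 ≈ 28.4444.
Expenditure moves from 8×24 = 192 to 7.1111×28.4444 = 202.2716; change = +10.27.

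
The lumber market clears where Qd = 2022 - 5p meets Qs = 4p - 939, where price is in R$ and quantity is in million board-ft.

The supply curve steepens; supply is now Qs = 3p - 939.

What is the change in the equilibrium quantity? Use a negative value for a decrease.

-205.625

Initially, 2022 - 5p = 4p - 939, so 2961 = 9p and p = 329, Q = 377.
After the shift, demand is Qd = 2022 - 5p and supply is Qs = 3p - 939.
Clearing the new market: 2022 - 5p = 3p - 939, so p = 370.125 and Q = 171.375.
ΔQ = 171.375 − 377 = -205.625.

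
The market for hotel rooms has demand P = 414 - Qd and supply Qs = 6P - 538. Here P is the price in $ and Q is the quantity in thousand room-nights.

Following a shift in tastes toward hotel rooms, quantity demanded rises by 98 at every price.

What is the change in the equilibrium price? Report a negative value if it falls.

+14

Solve the original market: 414 - P = 6P - 538, hence P = 136 and Q = 278.
With the change applied: demand Qd = 512 - P, supply Qs = 6P - 538.
Setting them equal: 512 - P = 6P - 538 → 1050 = 7P, so P = 150 and Q = 362.
ΔP = 150 − 136 = +14.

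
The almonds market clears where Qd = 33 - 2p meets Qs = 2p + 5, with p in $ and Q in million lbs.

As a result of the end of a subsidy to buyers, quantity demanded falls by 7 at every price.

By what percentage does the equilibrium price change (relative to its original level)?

Original equilibrium: 33 - 2p = 2p + 5 gives 28 = 4p, so p = 7 and Q = 19.
The new curves are Qd = 26 - 2p (demand) and Qs = 2p + 5 (supply).
Clearing the new market: 26 - 2p = 2p + 5, so p = 5.25 and Q = 15.5.
%Δp = (5.25 − 7) / 7 × 100 = -25%.

-25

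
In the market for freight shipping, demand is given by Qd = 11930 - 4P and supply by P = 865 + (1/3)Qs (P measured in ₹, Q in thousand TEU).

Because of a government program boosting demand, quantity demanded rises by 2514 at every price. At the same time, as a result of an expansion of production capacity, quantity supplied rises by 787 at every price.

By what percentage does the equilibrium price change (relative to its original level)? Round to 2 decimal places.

+11.89

Before the shock: 11930 - 4P = 3P - 2595 ⇒ 14525 = 7P ⇒ P = 2075, Q = 3630.
After the shift, demand is Qd = 14444 - 4P and supply is Qs = 3P - 1808.
New equilibrium: 14444 - 4P = 3P - 1808 ⇒ 16252 = 7P ⇒ P = 16252/7 ≈ 2321.7143, Q = 36100/7 ≈ 5157.1429.
%ΔP = (2321.7143 − 2075) / 2075 × 100 = +11.89%.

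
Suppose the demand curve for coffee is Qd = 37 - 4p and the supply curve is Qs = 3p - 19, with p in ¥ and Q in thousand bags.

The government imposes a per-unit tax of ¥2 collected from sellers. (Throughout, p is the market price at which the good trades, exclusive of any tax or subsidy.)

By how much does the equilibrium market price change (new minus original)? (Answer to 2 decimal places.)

Initially, 37 - 4p = 3p - 19, so 56 = 7p and p = 8, Q = 5.
Since sellers keep the price net of the tax, the effective supply curve becomes Qs = 3p - 25.
Setting them equal: 37 - 4p = 3p - 25 → 62 = 7p, so p = 62/7 ≈ 8.8571 and Q = 11/7 ≈ 1.5714.
Δp = 8.8571 − 8 = +0.86.

+0.86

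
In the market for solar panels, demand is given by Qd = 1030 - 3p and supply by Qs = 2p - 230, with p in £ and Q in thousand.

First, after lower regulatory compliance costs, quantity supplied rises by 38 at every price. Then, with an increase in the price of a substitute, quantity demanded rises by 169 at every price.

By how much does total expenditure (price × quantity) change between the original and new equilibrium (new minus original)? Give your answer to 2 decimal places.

Original equilibrium: 1030 - 3p = 2p - 230 gives 1260 = 5p, so p = 252 and Q = 274.
With the change applied: demand Qd = 1199 - 3p, supply Qs = 2p - 192.
New equilibrium: 1199 - 3p = 2p - 192 ⇒ 1391 = 5p ⇒ p = 278.2, Q = 364.4.
Expenditure moves from 252×274 = 69048 to 278.2×364.4 = 101376.08; change = +32328.08.

+32328.08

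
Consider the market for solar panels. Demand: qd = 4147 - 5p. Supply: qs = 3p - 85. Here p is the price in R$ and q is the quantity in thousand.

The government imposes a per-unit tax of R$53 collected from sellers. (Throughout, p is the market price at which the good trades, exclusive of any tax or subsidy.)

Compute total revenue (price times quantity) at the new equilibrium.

769865.796875

Original equilibrium: 4147 - 5p = 3p - 85 gives 4232 = 8p, so p = 529 and q = 1502.
Since sellers keep the price net of the tax, the effective supply curve becomes qs = 3p - 244.
Clearing the new market: 4147 - 5p = 3p - 244, so p = 548.875 and q = 1402.625.
New expenditure = 548.875 × 1402.625 = 769865.796875.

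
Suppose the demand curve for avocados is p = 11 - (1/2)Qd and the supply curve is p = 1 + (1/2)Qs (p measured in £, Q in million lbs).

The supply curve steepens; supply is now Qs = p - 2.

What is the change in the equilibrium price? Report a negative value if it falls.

+2

Initially, 22 - 2p = 2p - 2, so 24 = 4p and p = 6, Q = 10.
The shock moves the curves to Qd = 22 - 2p and Qs = p - 2.
Setting them equal: 22 - 2p = p - 2 → 24 = 3p, so p = 8 and Q = 6.
Δp = 8 − 6 = +2.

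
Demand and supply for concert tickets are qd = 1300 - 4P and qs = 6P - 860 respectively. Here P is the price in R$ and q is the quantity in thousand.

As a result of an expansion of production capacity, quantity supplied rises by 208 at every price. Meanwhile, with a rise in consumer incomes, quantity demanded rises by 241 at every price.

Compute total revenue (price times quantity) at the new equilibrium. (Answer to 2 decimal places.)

145571.34

Initially, 1300 - 4P = 6P - 860, so 2160 = 10P and P = 216, q = 436.
The shock moves the curves to qd = 1541 - 4P and qs = 6P - 652.
Setting them equal: 1541 - 4P = 6P - 652 → 2193 = 10P, so P = 219.3 and q = 663.8.
New expenditure = 219.3 × 663.8 = 145571.34.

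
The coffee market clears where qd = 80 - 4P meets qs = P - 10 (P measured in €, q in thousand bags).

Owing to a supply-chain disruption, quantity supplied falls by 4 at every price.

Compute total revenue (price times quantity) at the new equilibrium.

90.24

Before the shock: 80 - 4P = P - 10 ⇒ 90 = 5P ⇒ P = 18, q = 8.
After the shift, demand is qd = 80 - 4P and supply is qs = P - 14.
Equate the new curves: 80 - 4P = P - 14, giving 94 = 5P, P = 18.8, q = 4.8.
New expenditure = 18.8 × 4.8 = 90.24.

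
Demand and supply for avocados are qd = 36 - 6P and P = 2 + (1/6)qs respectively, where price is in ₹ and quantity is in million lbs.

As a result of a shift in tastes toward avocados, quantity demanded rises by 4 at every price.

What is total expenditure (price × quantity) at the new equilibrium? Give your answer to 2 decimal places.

Solve the original market: 36 - 6P = 6P - 12, hence P = 4 and q = 12.
With the change applied: demand qd = 40 - 6P, supply qs = 6P - 12.
Setting them equal: 40 - 6P = 6P - 12 → 52 = 12P, so P = 13/3 ≈ 4.3333 and q = 14.
New expenditure = 4.3333 × 14 = 60.67.

60.67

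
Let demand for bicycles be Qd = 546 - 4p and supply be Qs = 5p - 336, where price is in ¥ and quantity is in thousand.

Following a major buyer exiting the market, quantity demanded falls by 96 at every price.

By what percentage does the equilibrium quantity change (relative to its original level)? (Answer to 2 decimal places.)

Solve the original market: 546 - 4p = 5p - 336, hence p = 98 and Q = 154.
The shock moves the curves to Qd = 450 - 4p and Qs = 5p - 336.
Equate the new curves: 450 - 4p = 5p - 336, giving 786 = 9p, p = 262/3 ≈ 87.3333, Q = 302/3 ≈ 100.6667.
%ΔQ = (100.6667 − 154) / 154 × 100 = -34.63%.

-34.63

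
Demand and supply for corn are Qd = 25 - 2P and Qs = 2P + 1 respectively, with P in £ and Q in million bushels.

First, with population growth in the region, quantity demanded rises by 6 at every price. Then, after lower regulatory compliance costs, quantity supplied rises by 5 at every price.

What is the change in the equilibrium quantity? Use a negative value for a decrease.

Original equilibrium: 25 - 2P = 2P + 1 gives 24 = 4P, so P = 6 and Q = 13.
The new curves are Qd = 31 - 2P (demand) and Qs = 2P + 6 (supply).
Setting them equal: 31 - 2P = 2P + 6 → 25 = 4P, so P = 6.25 and Q = 18.5.
ΔQ = 18.5 − 13 = +5.5.

+5.5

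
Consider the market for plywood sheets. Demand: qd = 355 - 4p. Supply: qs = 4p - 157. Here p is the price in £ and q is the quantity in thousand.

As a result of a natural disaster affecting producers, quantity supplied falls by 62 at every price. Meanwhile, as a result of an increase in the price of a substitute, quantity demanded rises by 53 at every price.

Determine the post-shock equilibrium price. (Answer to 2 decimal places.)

78.38

Initially, 355 - 4p = 4p - 157, so 512 = 8p and p = 64, q = 99.
With the change applied: demand qd = 408 - 4p, supply qs = 4p - 219.
Setting them equal: 408 - 4p = 4p - 219 → 627 = 8p, so p = 78.375 and q = 94.5.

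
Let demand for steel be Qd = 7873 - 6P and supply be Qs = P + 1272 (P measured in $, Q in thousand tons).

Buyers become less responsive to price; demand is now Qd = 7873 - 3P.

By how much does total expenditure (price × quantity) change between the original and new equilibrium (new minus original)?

+2733698.0625

Original equilibrium: 7873 - 6P = P + 1272 gives 6601 = 7P, so P = 943 and Q = 2215.
With the change applied: demand Qd = 7873 - 3P, supply Qs = P + 1272.
Clearing the new market: 7873 - 3P = P + 1272, so P = 1650.25 and Q = 2922.25.
Expenditure moves from 943×2215 = 2088745 to 1650.25×2922.25 = 4822443.0625; change = +2733698.0625.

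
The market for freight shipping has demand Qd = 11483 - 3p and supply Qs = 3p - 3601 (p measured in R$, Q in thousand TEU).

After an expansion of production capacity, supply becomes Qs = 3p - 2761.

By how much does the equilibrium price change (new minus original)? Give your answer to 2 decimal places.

-140.00

Original equilibrium: 11483 - 3p = 3p - 3601 gives 15084 = 6p, so p = 2514 and Q = 3941.
After the shift, demand is Qd = 11483 - 3p and supply is Qs = 3p - 2761.
Setting them equal: 11483 - 3p = 3p - 2761 → 14244 = 6p, so p = 2374 and Q = 4361.
Δp = 2374 − 2514 = -140.00.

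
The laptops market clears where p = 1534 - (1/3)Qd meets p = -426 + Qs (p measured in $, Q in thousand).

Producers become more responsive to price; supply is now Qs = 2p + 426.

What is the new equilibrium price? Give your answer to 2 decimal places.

835.20

Before the shock: 4602 - 3p = p + 426 ⇒ 4176 = 4p ⇒ p = 1044, Q = 1470.
The shock moves the curves to Qd = 4602 - 3p and Qs = 2p + 426.
Setting them equal: 4602 - 3p = 2p + 426 → 4176 = 5p, so p = 835.2 and Q = 2096.4.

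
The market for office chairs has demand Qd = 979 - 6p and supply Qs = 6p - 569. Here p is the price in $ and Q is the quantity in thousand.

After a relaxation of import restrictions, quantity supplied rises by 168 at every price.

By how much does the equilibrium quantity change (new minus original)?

+84

Initially, 979 - 6p = 6p - 569, so 1548 = 12p and p = 129, Q = 205.
The shock moves the curves to Qd = 979 - 6p and Qs = 6p - 401.
New equilibrium: 979 - 6p = 6p - 401 ⇒ 1380 = 12p ⇒ p = 115, Q = 289.
ΔQ = 289 − 205 = +84.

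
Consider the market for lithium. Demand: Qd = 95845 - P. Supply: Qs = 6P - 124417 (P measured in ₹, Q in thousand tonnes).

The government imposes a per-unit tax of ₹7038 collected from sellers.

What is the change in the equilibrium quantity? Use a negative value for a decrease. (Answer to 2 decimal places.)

-6032.57

Original equilibrium: 95845 - P = 6P - 124417 gives 220262 = 7P, so P = 31466 and Q = 64379.
Since sellers keep the price net of the tax, the effective supply curve becomes Qs = 6P - 166645.
New equilibrium: 95845 - P = 6P - 166645 ⇒ 262490 = 7P ⇒ P = 262490/7 ≈ 37498.5714, Q = 408425/7 ≈ 58346.4286.
ΔQ = 58346.4286 − 64379 = -6032.57.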